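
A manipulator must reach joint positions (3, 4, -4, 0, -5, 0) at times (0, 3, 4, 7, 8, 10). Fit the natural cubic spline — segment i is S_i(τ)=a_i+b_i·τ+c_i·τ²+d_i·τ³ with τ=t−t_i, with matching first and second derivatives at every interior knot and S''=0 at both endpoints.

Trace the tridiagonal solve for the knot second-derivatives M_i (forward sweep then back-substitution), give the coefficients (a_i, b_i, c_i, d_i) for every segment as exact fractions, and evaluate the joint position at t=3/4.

  seg 0: a=3 b=7079/1686 c=0 d=-6517/15174
  seg 1: a=4 b=-6236/843 c=-6517/1686 d=5501/1686
  seg 2: a=-4 b=-3001/562 c=4993/843 d=-18707/15174
  seg 3: a=0 b=-868/281 c=-2907/562 d=1833/562
  seg 4: a=-5 b=-2051/562 c=1296/281 d=-216/281
S(3/4) = 214651/35968

Δ: Δ0=1/3, Δ1=-8, Δ2=4/3, Δ3=-5, Δ4=5/2
row 1: diag=8, rhs=-50; c'=1/8, d'=-25/4
row 2: denom=8−1·1/8=63/8; d'=(56−1·-25/4)/(63/8)=166/21
row 3: denom=8−3·8/21=48/7; d'=(-38−3·166/21)/(48/7)=-9
row 4: denom=6−1·7/48=281/48; d'=(45−1·-9)/(281/48)=2592/281
back: M4=2592/281
back: M3=-9−7/48·2592/281=-2907/281
back: M2=166/21−8/21·-2907/281=9986/843
back: M1=-25/4−1/8·9986/843=-6517/843
M: M0=0, M1=-6517/843, M2=9986/843, M3=-2907/281, M4=2592/281, M5=0
seg 0: a=3, c=M0/2=0, d=(M1−M0)/(6·3)=-6517/15174, b=Δ0−h0·(2M0+M1)/6=7079/1686
seg 1: a=4, c=M1/2=-6517/1686, d=(M2−M1)/(6·1)=5501/1686, b=Δ1−h1·(2M1+M2)/6=-6236/843
seg 2: a=-4, c=M2/2=4993/843, d=(M3−M2)/(6·3)=-18707/15174, b=Δ2−h2·(2M2+M3)/6=-3001/562
seg 3: a=0, c=M3/2=-2907/562, d=(M4−M3)/(6·1)=1833/562, b=Δ3−h3·(2M3+M4)/6=-868/281
seg 4: a=-5, c=M4/2=1296/281, d=(M5−M4)/(6·2)=-216/281, b=Δ4−h4·(2M4+M5)/6=-2051/562
t_q=3/4 → seg 0, τ=3/4; S=3+7079/1686·τ+0·τ²+-6517/15174·τ³=214651/35968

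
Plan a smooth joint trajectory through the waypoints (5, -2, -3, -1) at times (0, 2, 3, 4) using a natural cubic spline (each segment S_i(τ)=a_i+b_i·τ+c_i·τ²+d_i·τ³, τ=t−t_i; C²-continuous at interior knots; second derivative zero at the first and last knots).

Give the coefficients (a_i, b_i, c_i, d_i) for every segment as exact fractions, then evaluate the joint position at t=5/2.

Δ: Δ0=-7/2, Δ1=-1, Δ2=2
row 1: diag=6, rhs=15; c'=1/6, d'=5/2
row 2: denom=4−1·1/6=23/6; d'=(18−1·5/2)/(23/6)=93/23
back: M2=93/23
back: M1=5/2−1/6·93/23=42/23
M: M0=0, M1=42/23, M2=93/23, M3=0
seg 0: a=5, c=M0/2=0, d=(M1−M0)/(6·2)=7/46, b=Δ0−h0·(2M0+M1)/6=-189/46
seg 1: a=-2, c=M1/2=21/23, d=(M2−M1)/(6·1)=17/46, b=Δ1−h1·(2M1+M2)/6=-105/46
seg 2: a=-3, c=M2/2=93/46, d=(M3−M2)/(6·1)=-31/46, b=Δ2−h2·(2M2+M3)/6=15/23
t_q=5/2 → seg 1, τ=1/2; S=-2+-105/46·τ+21/23·τ²+17/46·τ³=-1055/368

  seg 0: a=5 b=-189/46 c=0 d=7/46
  seg 1: a=-2 b=-105/46 c=21/23 d=17/46
  seg 2: a=-3 b=15/23 c=93/46 d=-31/46
S(5/2) = -1055/368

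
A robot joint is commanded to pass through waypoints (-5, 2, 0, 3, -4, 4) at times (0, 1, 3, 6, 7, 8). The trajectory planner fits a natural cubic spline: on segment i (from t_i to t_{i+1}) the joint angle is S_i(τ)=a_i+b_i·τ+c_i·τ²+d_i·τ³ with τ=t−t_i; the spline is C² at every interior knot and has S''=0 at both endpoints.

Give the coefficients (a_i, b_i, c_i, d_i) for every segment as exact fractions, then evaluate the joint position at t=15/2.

Δ: Δ0=7, Δ1=-1, Δ2=1, Δ3=-7, Δ4=8
row 1: diag=6, rhs=-48; c'=1/3, d'=-8
row 2: denom=10−2·1/3=28/3; d'=(12−2·-8)/(28/3)=3
row 3: denom=8−3·9/28=197/28; d'=(-48−3·3)/(197/28)=-1596/197
row 4: denom=4−1·28/197=760/197; d'=(90−1·-1596/197)/(760/197)=9663/380
back: M4=9663/380
back: M3=-1596/197−28/197·9663/380=-1113/95
back: M2=3−9/28·-1113/95=2571/380
back: M1=-8−1/3·2571/380=-3897/380
M: M0=0, M1=-3897/380, M2=2571/380, M3=-1113/95, M4=9663/380, M5=0
seg 0: a=-5, c=M0/2=0, d=(M1−M0)/(6·1)=-1299/760, b=Δ0−h0·(2M0+M1)/6=6619/760
seg 1: a=2, c=M1/2=-3897/760, d=(M2−M1)/(6·2)=539/380, b=Δ1−h1·(2M1+M2)/6=1361/380
seg 2: a=0, c=M2/2=2571/760, d=(M3−M2)/(6·3)=-2341/2280, b=Δ2−h2·(2M2+M3)/6=7/76
seg 3: a=3, c=M3/2=-1113/190, d=(M4−M3)/(6·1)=941/152, b=Δ3−h3·(2M3+M4)/6=-5573/760
seg 4: a=-4, c=M4/2=9663/760, d=(M5−M4)/(6·1)=-3221/760, b=Δ4−h4·(2M4+M5)/6=-181/380
t_q=15/2 → seg 4, τ=1/2; S=-4+-181/380·τ+9663/760·τ²+-3221/760·τ³=-9663/6080

  seg 0: a=-5 b=6619/760 c=0 d=-1299/760
  seg 1: a=2 b=1361/380 c=-3897/760 d=539/380
  seg 2: a=0 b=7/76 c=2571/760 d=-2341/2280
  seg 3: a=3 b=-5573/760 c=-1113/190 d=941/152
  seg 4: a=-4 b=-181/380 c=9663/760 d=-3221/760
S(15/2) = -9663/6080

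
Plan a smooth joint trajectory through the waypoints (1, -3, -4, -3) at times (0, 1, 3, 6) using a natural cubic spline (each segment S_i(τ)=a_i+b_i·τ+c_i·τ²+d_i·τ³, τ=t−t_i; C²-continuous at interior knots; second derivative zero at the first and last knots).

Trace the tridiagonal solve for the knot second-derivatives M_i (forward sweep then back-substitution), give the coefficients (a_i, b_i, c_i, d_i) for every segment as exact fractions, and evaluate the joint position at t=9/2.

Δ: Δ0=-4, Δ1=-1/2, Δ2=1/3
row 1: diag=6, rhs=21; c'=1/3, d'=7/2
row 2: denom=10−2·1/3=28/3; d'=(5−2·7/2)/(28/3)=-3/14
back: M2=-3/14
back: M1=7/2−1/3·-3/14=25/7
M: M0=0, M1=25/7, M2=-3/14, M3=0
seg 0: a=1, c=M0/2=0, d=(M1−M0)/(6·1)=25/42, b=Δ0−h0·(2M0+M1)/6=-193/42
seg 1: a=-3, c=M1/2=25/14, d=(M2−M1)/(6·2)=-53/168, b=Δ1−h1·(2M1+M2)/6=-59/21
seg 2: a=-4, c=M2/2=-3/28, d=(M3−M2)/(6·3)=1/84, b=Δ2−h2·(2M2+M3)/6=23/42
t_q=9/2 → seg 2, τ=3/2; S=-4+23/42·τ+-3/28·τ²+1/84·τ³=-757/224

  seg 0: a=1 b=-193/42 c=0 d=25/42
  seg 1: a=-3 b=-59/21 c=25/14 d=-53/168
  seg 2: a=-4 b=23/42 c=-3/28 d=1/84
S(9/2) = -757/224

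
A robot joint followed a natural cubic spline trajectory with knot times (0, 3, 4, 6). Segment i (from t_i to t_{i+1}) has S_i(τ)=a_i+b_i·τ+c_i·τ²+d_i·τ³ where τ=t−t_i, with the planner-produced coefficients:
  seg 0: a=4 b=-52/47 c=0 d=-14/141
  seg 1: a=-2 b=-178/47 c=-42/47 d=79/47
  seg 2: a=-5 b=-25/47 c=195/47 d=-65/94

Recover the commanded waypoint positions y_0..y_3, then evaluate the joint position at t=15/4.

y_0=4 y_1=-2 y_2=-5 y_3=5
S(15/4) = -13939/3008

y_0 = S_0(0) = a_0 = 4
y_1 = S_1(0) = a_1 = -2
y_2 = S_2(0) = a_2 = -5
y_3 = S_2(2) = 5
t_q=15/4 is in segment 1 (τ=3/4); S_1(τ)=-13939/3008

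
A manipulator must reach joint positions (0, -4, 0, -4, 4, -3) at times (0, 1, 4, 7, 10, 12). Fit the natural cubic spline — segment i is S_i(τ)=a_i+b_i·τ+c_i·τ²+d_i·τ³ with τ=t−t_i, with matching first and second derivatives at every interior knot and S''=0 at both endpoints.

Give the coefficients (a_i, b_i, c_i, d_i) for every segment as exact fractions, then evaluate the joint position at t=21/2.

Δ: Δ0=-4, Δ1=4/3, Δ2=-4/3, Δ3=8/3, Δ4=-7/2
row 1: diag=8, rhs=32; c'=3/8, d'=4
row 2: denom=12−3·3/8=87/8; d'=(-16−3·4)/(87/8)=-224/87
row 3: denom=12−3·8/29=324/29; d'=(24−3·-224/87)/(324/29)=230/81
row 4: denom=10−3·29/108=331/36; d'=(-37−3·230/81)/(331/36)=-4916/993
back: M4=-4916/993
back: M3=230/81−29/108·-4916/993=12419/2979
back: M2=-224/87−8/29·12419/2979=-11096/2979
back: M1=4−3/8·-11096/2979=5359/993
M: M0=0, M1=5359/993, M2=-11096/2979, M3=12419/2979, M4=-4916/993, M5=0
seg 0: a=0, c=M0/2=0, d=(M1−M0)/(6·1)=5359/5958, b=Δ0−h0·(2M0+M1)/6=-29191/5958
seg 1: a=-4, c=M1/2=5359/1986, d=(M2−M1)/(6·3)=-27173/53622, b=Δ1−h1·(2M1+M2)/6=-6557/2979
seg 2: a=0, c=M2/2=-5548/2979, d=(M3−M2)/(6·3)=23515/53622, b=Δ2−h2·(2M2+M3)/6=1829/5958
seg 3: a=-4, c=M3/2=12419/5958, d=(M4−M3)/(6·3)=-27167/53622, b=Δ3−h3·(2M3+M4)/6=2899/2979
seg 4: a=4, c=M4/2=-2458/993, d=(M5−M4)/(6·2)=1229/2979, b=Δ4−h4·(2M4+M5)/6=-1189/5958
t_q=21/2 → seg 4, τ=1/2; S=4+-1189/5958·τ+-2458/993·τ²+1229/2979·τ³=26477/7944

  seg 0: a=0 b=-29191/5958 c=0 d=5359/5958
  seg 1: a=-4 b=-6557/2979 c=5359/1986 d=-27173/53622
  seg 2: a=0 b=1829/5958 c=-5548/2979 d=23515/53622
  seg 3: a=-4 b=2899/2979 c=12419/5958 d=-27167/53622
  seg 4: a=4 b=-1189/5958 c=-2458/993 d=1229/2979
S(21/2) = 26477/7944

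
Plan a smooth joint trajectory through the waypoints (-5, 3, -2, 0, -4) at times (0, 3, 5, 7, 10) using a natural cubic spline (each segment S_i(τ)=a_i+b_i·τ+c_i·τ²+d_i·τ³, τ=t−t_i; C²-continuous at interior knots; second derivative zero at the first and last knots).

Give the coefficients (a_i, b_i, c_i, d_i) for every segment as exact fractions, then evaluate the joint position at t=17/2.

  seg 0: a=-5 b=139/30 c=0 d=-59/270
  seg 1: a=3 b=-19/15 c=-59/30 d=27/40
  seg 2: a=-2 b=-31/30 c=25/12 d=-8/15
  seg 3: a=0 b=9/10 c=-67/60 d=67/540
S(17/2) = -119/160

Δ: Δ0=8/3, Δ1=-5/2, Δ2=1, Δ3=-4/3
row 1: diag=10, rhs=-31; c'=1/5, d'=-31/10
row 2: denom=8−2·1/5=38/5; d'=(21−2·-31/10)/(38/5)=68/19
row 3: denom=10−2·5/19=180/19; d'=(-14−2·68/19)/(180/19)=-67/30
back: M3=-67/30
back: M2=68/19−5/19·-67/30=25/6
back: M1=-31/10−1/5·25/6=-59/15
M: M0=0, M1=-59/15, M2=25/6, M3=-67/30, M4=0
seg 0: a=-5, c=M0/2=0, d=(M1−M0)/(6·3)=-59/270, b=Δ0−h0·(2M0+M1)/6=139/30
seg 1: a=3, c=M1/2=-59/30, d=(M2−M1)/(6·2)=27/40, b=Δ1−h1·(2M1+M2)/6=-19/15
seg 2: a=-2, c=M2/2=25/12, d=(M3−M2)/(6·2)=-8/15, b=Δ2−h2·(2M2+M3)/6=-31/30
seg 3: a=0, c=M3/2=-67/60, d=(M4−M3)/(6·3)=67/540, b=Δ3−h3·(2M3+M4)/6=9/10
t_q=17/2 → seg 3, τ=3/2; S=0+9/10·τ+-67/60·τ²+67/540·τ³=-119/160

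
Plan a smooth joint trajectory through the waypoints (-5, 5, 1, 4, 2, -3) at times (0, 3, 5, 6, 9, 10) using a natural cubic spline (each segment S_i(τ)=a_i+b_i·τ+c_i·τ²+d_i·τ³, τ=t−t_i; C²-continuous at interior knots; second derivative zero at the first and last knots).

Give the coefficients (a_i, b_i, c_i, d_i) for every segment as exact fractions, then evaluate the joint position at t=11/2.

Δ: Δ0=10/3, Δ1=-2, Δ2=3, Δ3=-2/3, Δ4=-5
row 1: diag=10, rhs=-32; c'=1/5, d'=-16/5
row 2: denom=6−2·1/5=28/5; d'=(30−2·-16/5)/(28/5)=13/2
row 3: denom=8−1·5/28=219/28; d'=(-22−1·13/2)/(219/28)=-266/73
row 4: denom=8−3·28/73=500/73; d'=(-26−3·-266/73)/(500/73)=-11/5
back: M4=-11/5
back: M3=-266/73−28/73·-11/5=-14/5
back: M2=13/2−5/28·-14/5=7
back: M1=-16/5−1/5·7=-23/5
M: M0=0, M1=-23/5, M2=7, M3=-14/5, M4=-11/5, M5=0
seg 0: a=-5, c=M0/2=0, d=(M1−M0)/(6·3)=-23/90, b=Δ0−h0·(2M0+M1)/6=169/30
seg 1: a=5, c=M1/2=-23/10, d=(M2−M1)/(6·2)=29/30, b=Δ1−h1·(2M1+M2)/6=-19/15
seg 2: a=1, c=M2/2=7/2, d=(M3−M2)/(6·1)=-49/30, b=Δ2−h2·(2M2+M3)/6=17/15
seg 3: a=4, c=M3/2=-7/5, d=(M4−M3)/(6·3)=1/30, b=Δ3−h3·(2M3+M4)/6=97/30
seg 4: a=2, c=M4/2=-11/10, d=(M5−M4)/(6·1)=11/30, b=Δ4−h4·(2M4+M5)/6=-64/15
t_q=11/2 → seg 2, τ=1/2; S=1+17/15·τ+7/2·τ²+-49/30·τ³=179/80

  seg 0: a=-5 b=169/30 c=0 d=-23/90
  seg 1: a=5 b=-19/15 c=-23/10 d=29/30
  seg 2: a=1 b=17/15 c=7/2 d=-49/30
  seg 3: a=4 b=97/30 c=-7/5 d=1/30
  seg 4: a=2 b=-64/15 c=-11/10 d=11/30
S(11/2) = 179/80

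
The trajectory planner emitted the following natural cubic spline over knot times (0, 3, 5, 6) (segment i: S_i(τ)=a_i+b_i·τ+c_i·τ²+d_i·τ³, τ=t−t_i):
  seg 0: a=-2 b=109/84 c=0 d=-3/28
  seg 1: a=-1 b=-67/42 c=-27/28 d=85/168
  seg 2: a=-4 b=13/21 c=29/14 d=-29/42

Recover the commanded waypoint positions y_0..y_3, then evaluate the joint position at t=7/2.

y_0=-2 y_1=-1 y_2=-4 y_3=-2
S(7/2) = -885/448

y_0 = S_0(0) = a_0 = -2
y_1 = S_1(0) = a_1 = -1
y_2 = S_2(0) = a_2 = -4
y_3 = S_2(1) = -2
t_q=7/2 is in segment 1 (τ=1/2); S_1(τ)=-885/448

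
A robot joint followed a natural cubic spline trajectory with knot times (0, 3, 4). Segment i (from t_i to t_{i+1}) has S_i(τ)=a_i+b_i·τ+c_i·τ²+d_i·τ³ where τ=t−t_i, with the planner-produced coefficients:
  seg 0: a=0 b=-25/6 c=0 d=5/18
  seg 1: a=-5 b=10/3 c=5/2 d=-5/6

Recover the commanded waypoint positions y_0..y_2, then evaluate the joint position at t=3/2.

y_0 = S_0(0) = a_0 = 0
y_1 = S_1(0) = a_1 = -5
y_2 = S_1(1) = 0
t_q=3/2 is in segment 0 (τ=3/2); S_0(τ)=-85/16

y_0=0 y_1=-5 y_2=0
S(3/2) = -85/16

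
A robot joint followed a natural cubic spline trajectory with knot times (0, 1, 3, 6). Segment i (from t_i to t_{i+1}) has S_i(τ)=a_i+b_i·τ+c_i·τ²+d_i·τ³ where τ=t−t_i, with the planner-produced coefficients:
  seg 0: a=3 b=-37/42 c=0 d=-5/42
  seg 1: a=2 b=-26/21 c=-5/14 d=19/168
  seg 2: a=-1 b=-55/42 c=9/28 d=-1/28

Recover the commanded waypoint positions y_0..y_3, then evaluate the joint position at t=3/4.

y_0=3 y_1=2 y_2=-1 y_3=-3
S(3/4) = 293/128

y_0 = S_0(0) = a_0 = 3
y_1 = S_1(0) = a_1 = 2
y_2 = S_2(0) = a_2 = -1
y_3 = S_2(3) = -3
t_q=3/4 is in segment 0 (τ=3/4); S_0(τ)=293/128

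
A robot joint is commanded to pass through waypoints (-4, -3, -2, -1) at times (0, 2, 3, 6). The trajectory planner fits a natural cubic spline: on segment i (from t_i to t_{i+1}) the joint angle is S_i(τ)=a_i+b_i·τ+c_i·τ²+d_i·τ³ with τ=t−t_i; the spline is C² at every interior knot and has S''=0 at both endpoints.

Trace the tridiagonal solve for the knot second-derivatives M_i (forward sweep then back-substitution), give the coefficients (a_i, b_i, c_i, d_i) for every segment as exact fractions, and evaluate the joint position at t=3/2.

  seg 0: a=-4 b=85/282 c=0 d=7/141
  seg 1: a=-3 b=253/282 c=14/47 d=-55/282
  seg 2: a=-2 b=128/141 c=-27/94 d=3/94
S(3/2) = -1271/376

Δ: Δ0=1/2, Δ1=1, Δ2=1/3
row 1: diag=6, rhs=3; c'=1/6, d'=1/2
row 2: denom=8−1·1/6=47/6; d'=(-4−1·1/2)/(47/6)=-27/47
back: M2=-27/47
back: M1=1/2−1/6·-27/47=28/47
M: M0=0, M1=28/47, M2=-27/47, M3=0
seg 0: a=-4, c=M0/2=0, d=(M1−M0)/(6·2)=7/141, b=Δ0−h0·(2M0+M1)/6=85/282
seg 1: a=-3, c=M1/2=14/47, d=(M2−M1)/(6·1)=-55/282, b=Δ1−h1·(2M1+M2)/6=253/282
seg 2: a=-2, c=M2/2=-27/94, d=(M3−M2)/(6·3)=3/94, b=Δ2−h2·(2M2+M3)/6=128/141
t_q=3/2 → seg 0, τ=3/2; S=-4+85/282·τ+0·τ²+7/141·τ³=-1271/376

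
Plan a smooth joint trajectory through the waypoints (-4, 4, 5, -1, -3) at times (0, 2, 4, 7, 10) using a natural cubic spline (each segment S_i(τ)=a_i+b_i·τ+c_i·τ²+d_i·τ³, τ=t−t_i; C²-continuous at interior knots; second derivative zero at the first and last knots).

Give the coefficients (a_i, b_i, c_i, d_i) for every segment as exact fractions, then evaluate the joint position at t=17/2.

  seg 0: a=-4 b=4001/840 c=0 d=-641/3360
  seg 1: a=4 b=1039/420 c=-641/560 d=53/672
  seg 2: a=5 b=-139/120 c=-47/70 d=197/1512
  seg 3: a=-1 b=-701/420 c=421/840 d=-421/7560
S(17/2) = -5743/2240

Δ: Δ0=4, Δ1=1/2, Δ2=-2, Δ3=-2/3
row 1: diag=8, rhs=-21; c'=1/4, d'=-21/8
row 2: denom=10−2·1/4=19/2; d'=(-15−2·-21/8)/(19/2)=-39/38
row 3: denom=12−3·6/19=210/19; d'=(8−3·-39/38)/(210/19)=421/420
back: M3=421/420
back: M2=-39/38−6/19·421/420=-47/35
back: M1=-21/8−1/4·-47/35=-641/280
M: M0=0, M1=-641/280, M2=-47/35, M3=421/420, M4=0
seg 0: a=-4, c=M0/2=0, d=(M1−M0)/(6·2)=-641/3360, b=Δ0−h0·(2M0+M1)/6=4001/840
seg 1: a=4, c=M1/2=-641/560, d=(M2−M1)/(6·2)=53/672, b=Δ1−h1·(2M1+M2)/6=1039/420
seg 2: a=5, c=M2/2=-47/70, d=(M3−M2)/(6·3)=197/1512, b=Δ2−h2·(2M2+M3)/6=-139/120
seg 3: a=-1, c=M3/2=421/840, d=(M4−M3)/(6·3)=-421/7560, b=Δ3−h3·(2M3+M4)/6=-701/420
t_q=17/2 → seg 3, τ=3/2; S=-1+-701/420·τ+421/840·τ²+-421/7560·τ³=-5743/2240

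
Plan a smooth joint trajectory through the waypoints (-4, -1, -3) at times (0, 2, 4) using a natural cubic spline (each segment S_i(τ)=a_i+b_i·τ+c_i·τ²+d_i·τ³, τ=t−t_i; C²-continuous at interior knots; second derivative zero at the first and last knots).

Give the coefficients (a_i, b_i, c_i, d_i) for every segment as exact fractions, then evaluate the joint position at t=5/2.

  seg 0: a=-4 b=17/8 c=0 d=-5/32
  seg 1: a=-1 b=1/4 c=-15/16 d=5/32
S(5/2) = -279/256

Δ: Δ0=3/2, Δ1=-1
row 1: diag=8, rhs=-15; c'=1/4, d'=-15/8
back: M1=-15/8
M: M0=0, M1=-15/8, M2=0
seg 0: a=-4, c=M0/2=0, d=(M1−M0)/(6·2)=-5/32, b=Δ0−h0·(2M0+M1)/6=17/8
seg 1: a=-1, c=M1/2=-15/16, d=(M2−M1)/(6·2)=5/32, b=Δ1−h1·(2M1+M2)/6=1/4
t_q=5/2 → seg 1, τ=1/2; S=-1+1/4·τ+-15/16·τ²+5/32·τ³=-279/256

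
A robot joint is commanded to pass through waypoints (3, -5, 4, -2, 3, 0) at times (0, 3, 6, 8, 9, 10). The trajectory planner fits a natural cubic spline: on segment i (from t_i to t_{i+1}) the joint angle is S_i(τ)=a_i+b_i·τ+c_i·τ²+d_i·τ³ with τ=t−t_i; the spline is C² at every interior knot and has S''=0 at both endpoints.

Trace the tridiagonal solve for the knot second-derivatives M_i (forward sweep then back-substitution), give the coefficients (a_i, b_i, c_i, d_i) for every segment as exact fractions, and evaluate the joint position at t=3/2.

Δ: Δ0=-8/3, Δ1=3, Δ2=-3, Δ3=5, Δ4=-3
row 1: diag=12, rhs=34; c'=1/4, d'=17/6
row 2: denom=10−3·1/4=37/4; d'=(-36−3·17/6)/(37/4)=-178/37
row 3: denom=6−2·8/37=206/37; d'=(48−2·-178/37)/(206/37)=1066/103
row 4: denom=4−1·37/206=787/206; d'=(-48−1·1066/103)/(787/206)=-12020/787
back: M4=-12020/787
back: M3=1066/103−37/206·-12020/787=10304/787
back: M2=-178/37−8/37·10304/787=-6014/787
back: M1=17/6−1/4·-6014/787=11200/2361
M: M0=0, M1=11200/2361, M2=-6014/787, M3=10304/787, M4=-12020/787, M5=0
seg 0: a=3, c=M0/2=0, d=(M1−M0)/(6·3)=5600/21249, b=Δ0−h0·(2M0+M1)/6=-11896/2361
seg 1: a=-5, c=M1/2=5600/2361, d=(M2−M1)/(6·3)=-14621/21249, b=Δ1−h1·(2M1+M2)/6=4904/2361
seg 2: a=4, c=M2/2=-3007/787, d=(M3−M2)/(6·2)=8159/4722, b=Δ2−h2·(2M2+M3)/6=-5359/2361
seg 3: a=-2, c=M3/2=5152/787, d=(M4−M3)/(6·1)=-11162/2361, b=Δ3−h3·(2M3+M4)/6=7511/2361
seg 4: a=3, c=M4/2=-6010/787, d=(M5−M4)/(6·1)=6010/2361, b=Δ4−h4·(2M4+M5)/6=4937/2361
t_q=3/2 → seg 0, τ=3/2; S=3+-11896/2361·τ+0·τ²+5600/21249·τ³=-2887/787

  seg 0: a=3 b=-11896/2361 c=0 d=5600/21249
  seg 1: a=-5 b=4904/2361 c=5600/2361 d=-14621/21249
  seg 2: a=4 b=-5359/2361 c=-3007/787 d=8159/4722
  seg 3: a=-2 b=7511/2361 c=5152/787 d=-11162/2361
  seg 4: a=3 b=4937/2361 c=-6010/787 d=6010/2361
S(3/2) = -2887/787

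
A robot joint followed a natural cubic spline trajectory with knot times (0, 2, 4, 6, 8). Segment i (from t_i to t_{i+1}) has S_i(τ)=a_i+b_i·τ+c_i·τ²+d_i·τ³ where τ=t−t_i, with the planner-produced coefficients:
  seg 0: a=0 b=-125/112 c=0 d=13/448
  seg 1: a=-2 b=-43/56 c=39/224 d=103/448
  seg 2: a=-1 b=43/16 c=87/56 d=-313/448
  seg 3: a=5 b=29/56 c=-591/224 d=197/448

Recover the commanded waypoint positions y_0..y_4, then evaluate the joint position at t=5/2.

y_0=0 y_1=-2 y_2=-1 y_3=5 y_4=-1
S(5/2) = -8285/3584

y_0 = S_0(0) = a_0 = 0
y_1 = S_1(0) = a_1 = -2
y_2 = S_2(0) = a_2 = -1
y_3 = S_3(0) = a_3 = 5
y_4 = S_3(2) = -1
t_q=5/2 is in segment 1 (τ=1/2); S_1(τ)=-8285/3584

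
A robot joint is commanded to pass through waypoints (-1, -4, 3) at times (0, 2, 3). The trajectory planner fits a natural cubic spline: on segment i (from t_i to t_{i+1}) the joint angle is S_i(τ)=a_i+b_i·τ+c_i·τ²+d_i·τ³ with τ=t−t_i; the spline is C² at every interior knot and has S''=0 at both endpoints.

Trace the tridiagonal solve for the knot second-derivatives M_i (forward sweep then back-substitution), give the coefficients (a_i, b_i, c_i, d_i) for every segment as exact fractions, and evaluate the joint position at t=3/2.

Δ: Δ0=-3/2, Δ1=7
row 1: diag=6, rhs=51; c'=1/6, d'=17/2
back: M1=17/2
M: M0=0, M1=17/2, M2=0
seg 0: a=-1, c=M0/2=0, d=(M1−M0)/(6·2)=17/24, b=Δ0−h0·(2M0+M1)/6=-13/3
seg 1: a=-4, c=M1/2=17/4, d=(M2−M1)/(6·1)=-17/12, b=Δ1−h1·(2M1+M2)/6=25/6
t_q=3/2 → seg 0, τ=3/2; S=-1+-13/3·τ+0·τ²+17/24·τ³=-327/64

  seg 0: a=-1 b=-13/3 c=0 d=17/24
  seg 1: a=-4 b=25/6 c=17/4 d=-17/12
S(3/2) = -327/64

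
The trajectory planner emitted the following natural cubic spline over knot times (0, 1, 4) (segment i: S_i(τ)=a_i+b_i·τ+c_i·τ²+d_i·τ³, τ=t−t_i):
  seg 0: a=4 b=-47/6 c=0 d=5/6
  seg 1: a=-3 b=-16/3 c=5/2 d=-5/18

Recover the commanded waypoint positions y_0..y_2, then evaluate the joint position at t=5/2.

y_0 = S_0(0) = a_0 = 4
y_1 = S_1(0) = a_1 = -3
y_2 = S_1(3) = -4
t_q=5/2 is in segment 1 (τ=3/2); S_1(τ)=-101/16

y_0=4 y_1=-3 y_2=-4
S(5/2) = -101/16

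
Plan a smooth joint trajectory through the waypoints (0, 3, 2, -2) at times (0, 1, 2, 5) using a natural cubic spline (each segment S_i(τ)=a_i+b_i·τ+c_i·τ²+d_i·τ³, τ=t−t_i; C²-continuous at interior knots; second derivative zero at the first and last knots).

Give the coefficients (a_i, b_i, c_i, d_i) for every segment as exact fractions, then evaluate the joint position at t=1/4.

Δ: Δ0=3, Δ1=-1, Δ2=-4/3
row 1: diag=4, rhs=-24; c'=1/4, d'=-6
row 2: denom=8−1·1/4=31/4; d'=(-2−1·-6)/(31/4)=16/31
back: M2=16/31
back: M1=-6−1/4·16/31=-190/31
M: M0=0, M1=-190/31, M2=16/31, M3=0
seg 0: a=0, c=M0/2=0, d=(M1−M0)/(6·1)=-95/93, b=Δ0−h0·(2M0+M1)/6=374/93
seg 1: a=3, c=M1/2=-95/31, d=(M2−M1)/(6·1)=103/93, b=Δ1−h1·(2M1+M2)/6=89/93
seg 2: a=2, c=M2/2=8/31, d=(M3−M2)/(6·3)=-8/279, b=Δ2−h2·(2M2+M3)/6=-172/93
t_q=1/4 → seg 0, τ=1/4; S=0+374/93·τ+0·τ²+-95/93·τ³=1963/1984

  seg 0: a=0 b=374/93 c=0 d=-95/93
  seg 1: a=3 b=89/93 c=-95/31 d=103/93
  seg 2: a=2 b=-172/93 c=8/31 d=-8/279
S(1/4) = 1963/1984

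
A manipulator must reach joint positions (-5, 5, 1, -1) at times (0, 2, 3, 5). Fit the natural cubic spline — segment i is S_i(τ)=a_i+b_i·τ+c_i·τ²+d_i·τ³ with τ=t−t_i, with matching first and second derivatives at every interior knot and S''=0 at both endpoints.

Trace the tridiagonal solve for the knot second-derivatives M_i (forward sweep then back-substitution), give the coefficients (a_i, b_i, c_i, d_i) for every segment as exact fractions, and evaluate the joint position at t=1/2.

Δ: Δ0=5, Δ1=-4, Δ2=-1
row 1: diag=6, rhs=-54; c'=1/6, d'=-9
row 2: denom=6−1·1/6=35/6; d'=(18−1·-9)/(35/6)=162/35
back: M2=162/35
back: M1=-9−1/6·162/35=-342/35
M: M0=0, M1=-342/35, M2=162/35, M3=0
seg 0: a=-5, c=M0/2=0, d=(M1−M0)/(6·2)=-57/70, b=Δ0−h0·(2M0+M1)/6=289/35
seg 1: a=5, c=M1/2=-171/35, d=(M2−M1)/(6·1)=12/5, b=Δ1−h1·(2M1+M2)/6=-53/35
seg 2: a=1, c=M2/2=81/35, d=(M3−M2)/(6·2)=-27/70, b=Δ2−h2·(2M2+M3)/6=-143/35
t_q=1/2 → seg 0, τ=1/2; S=-5+289/35·τ+0·τ²+-57/70·τ³=-109/112

  seg 0: a=-5 b=289/35 c=0 d=-57/70
  seg 1: a=5 b=-53/35 c=-171/35 d=12/5
  seg 2: a=1 b=-143/35 c=81/35 d=-27/70
S(1/2) = -109/112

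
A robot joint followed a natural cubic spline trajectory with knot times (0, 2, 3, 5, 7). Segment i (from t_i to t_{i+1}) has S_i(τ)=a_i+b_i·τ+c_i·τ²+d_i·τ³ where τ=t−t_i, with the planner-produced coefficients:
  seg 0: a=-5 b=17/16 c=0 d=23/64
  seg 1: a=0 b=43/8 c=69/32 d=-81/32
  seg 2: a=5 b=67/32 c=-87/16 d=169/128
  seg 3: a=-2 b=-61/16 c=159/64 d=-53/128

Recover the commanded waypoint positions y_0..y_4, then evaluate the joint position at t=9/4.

y_0=-5 y_1=0 y_2=5 y_3=-2 y_4=-3
S(9/4) = 2947/2048

y_0 = S_0(0) = a_0 = -5
y_1 = S_1(0) = a_1 = 0
y_2 = S_2(0) = a_2 = 5
y_3 = S_3(0) = a_3 = -2
y_4 = S_3(2) = -3
t_q=9/4 is in segment 1 (τ=1/4); S_1(τ)=2947/2048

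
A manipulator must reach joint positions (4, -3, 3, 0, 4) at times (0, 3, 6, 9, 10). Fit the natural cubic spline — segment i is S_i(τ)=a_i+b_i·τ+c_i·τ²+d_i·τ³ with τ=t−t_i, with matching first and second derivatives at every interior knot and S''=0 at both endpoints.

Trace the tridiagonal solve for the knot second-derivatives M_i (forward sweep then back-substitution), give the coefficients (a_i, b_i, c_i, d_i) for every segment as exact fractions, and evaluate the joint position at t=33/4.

Δ: Δ0=-7/3, Δ1=2, Δ2=-1, Δ3=4
row 1: diag=12, rhs=26; c'=1/4, d'=13/6
row 2: denom=12−3·1/4=45/4; d'=(-18−3·13/6)/(45/4)=-98/45
row 3: denom=8−3·4/15=36/5; d'=(30−3·-98/45)/(36/5)=137/27
back: M3=137/27
back: M2=-98/45−4/15·137/27=-286/81
back: M1=13/6−1/4·-286/81=247/81
M: M0=0, M1=247/81, M2=-286/81, M3=137/27, M4=0
seg 0: a=4, c=M0/2=0, d=(M1−M0)/(6·3)=247/1458, b=Δ0−h0·(2M0+M1)/6=-625/162
seg 1: a=-3, c=M1/2=247/162, d=(M2−M1)/(6·3)=-533/1458, b=Δ1−h1·(2M1+M2)/6=58/81
seg 2: a=3, c=M2/2=-143/81, d=(M3−M2)/(6·3)=697/1458, b=Δ2−h2·(2M2+M3)/6=-1/162
seg 3: a=0, c=M3/2=137/54, d=(M4−M3)/(6·1)=-137/162, b=Δ3−h3·(2M3+M4)/6=187/81
t_q=33/4 → seg 2, τ=9/4; S=3+-1/162·τ+-143/81·τ²+697/1458·τ³=-583/1152

  seg 0: a=4 b=-625/162 c=0 d=247/1458
  seg 1: a=-3 b=58/81 c=247/162 d=-533/1458
  seg 2: a=3 b=-1/162 c=-143/81 d=697/1458
  seg 3: a=0 b=187/81 c=137/54 d=-137/162
S(33/4) = -583/1152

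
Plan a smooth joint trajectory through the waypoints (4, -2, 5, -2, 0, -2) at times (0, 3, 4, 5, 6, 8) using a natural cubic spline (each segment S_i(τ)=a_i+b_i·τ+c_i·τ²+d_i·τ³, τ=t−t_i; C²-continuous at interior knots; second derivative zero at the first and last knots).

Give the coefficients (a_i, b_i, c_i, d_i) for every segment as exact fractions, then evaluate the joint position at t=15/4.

Δ: Δ0=-2, Δ1=7, Δ2=-7, Δ3=2, Δ4=-1
row 1: diag=8, rhs=54; c'=1/8, d'=27/4
row 2: denom=4−1·1/8=31/8; d'=(-84−1·27/4)/(31/8)=-726/31
row 3: denom=4−1·8/31=116/31; d'=(54−1·-726/31)/(116/31)=600/29
row 4: denom=6−1·31/116=665/116; d'=(-18−1·600/29)/(665/116)=-4488/665
back: M4=-4488/665
back: M3=600/29−31/116·-4488/665=14958/665
back: M2=-726/31−8/31·14958/665=-19434/665
back: M1=27/4−1/8·-19434/665=6918/665
M: M0=0, M1=6918/665, M2=-19434/665, M3=14958/665, M4=-4488/665, M5=0
seg 0: a=4, c=M0/2=0, d=(M1−M0)/(6·3)=1153/1995, b=Δ0−h0·(2M0+M1)/6=-4789/665
seg 1: a=-2, c=M1/2=3459/665, d=(M2−M1)/(6·1)=-4392/665, b=Δ1−h1·(2M1+M2)/6=5588/665
seg 2: a=5, c=M2/2=-9717/665, d=(M3−M2)/(6·1)=5732/665, b=Δ2−h2·(2M2+M3)/6=-134/133
seg 3: a=-2, c=M3/2=7479/665, d=(M4−M3)/(6·1)=-463/95, b=Δ3−h3·(2M3+M4)/6=-2908/665
seg 4: a=0, c=M4/2=-2244/665, d=(M5−M4)/(6·2)=374/665, b=Δ4−h4·(2M4+M5)/6=2327/665
t_q=15/4 → seg 1, τ=3/4; S=-2+5588/665·τ+3459/665·τ²+-4392/665·τ³=47261/10640

  seg 0: a=4 b=-4789/665 c=0 d=1153/1995
  seg 1: a=-2 b=5588/665 c=3459/665 d=-4392/665
  seg 2: a=5 b=-134/133 c=-9717/665 d=5732/665
  seg 3: a=-2 b=-2908/665 c=7479/665 d=-463/95
  seg 4: a=0 b=2327/665 c=-2244/665 d=374/665
S(15/4) = 47261/10640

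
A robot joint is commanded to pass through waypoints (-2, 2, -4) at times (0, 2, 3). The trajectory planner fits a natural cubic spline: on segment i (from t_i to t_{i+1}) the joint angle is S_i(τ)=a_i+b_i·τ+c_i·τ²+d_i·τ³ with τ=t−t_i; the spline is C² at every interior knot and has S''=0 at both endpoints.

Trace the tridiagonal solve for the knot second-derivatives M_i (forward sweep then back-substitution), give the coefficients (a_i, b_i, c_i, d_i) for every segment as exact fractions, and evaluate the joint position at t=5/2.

  seg 0: a=-2 b=14/3 c=0 d=-2/3
  seg 1: a=2 b=-10/3 c=-4 d=4/3
S(5/2) = -1/2

Δ: Δ0=2, Δ1=-6
row 1: diag=6, rhs=-48; c'=1/6, d'=-8
back: M1=-8
M: M0=0, M1=-8, M2=0
seg 0: a=-2, c=M0/2=0, d=(M1−M0)/(6·2)=-2/3, b=Δ0−h0·(2M0+M1)/6=14/3
seg 1: a=2, c=M1/2=-4, d=(M2−M1)/(6·1)=4/3, b=Δ1−h1·(2M1+M2)/6=-10/3
t_q=5/2 → seg 1, τ=1/2; S=2+-10/3·τ+-4·τ²+4/3·τ³=-1/2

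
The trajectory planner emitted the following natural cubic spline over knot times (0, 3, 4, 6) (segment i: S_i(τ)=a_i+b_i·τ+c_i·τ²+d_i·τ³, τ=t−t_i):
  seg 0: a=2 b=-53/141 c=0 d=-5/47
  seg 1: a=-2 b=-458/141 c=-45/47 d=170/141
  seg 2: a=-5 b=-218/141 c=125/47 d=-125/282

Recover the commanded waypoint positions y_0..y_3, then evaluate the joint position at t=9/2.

y_0 = S_0(0) = a_0 = 2
y_1 = S_1(0) = a_1 = -2
y_2 = S_2(0) = a_2 = -5
y_3 = S_2(2) = -1
t_q=9/2 is in segment 2 (τ=1/2); S_2(τ)=-3883/752

y_0=2 y_1=-2 y_2=-5 y_3=-1
S(9/2) = -3883/752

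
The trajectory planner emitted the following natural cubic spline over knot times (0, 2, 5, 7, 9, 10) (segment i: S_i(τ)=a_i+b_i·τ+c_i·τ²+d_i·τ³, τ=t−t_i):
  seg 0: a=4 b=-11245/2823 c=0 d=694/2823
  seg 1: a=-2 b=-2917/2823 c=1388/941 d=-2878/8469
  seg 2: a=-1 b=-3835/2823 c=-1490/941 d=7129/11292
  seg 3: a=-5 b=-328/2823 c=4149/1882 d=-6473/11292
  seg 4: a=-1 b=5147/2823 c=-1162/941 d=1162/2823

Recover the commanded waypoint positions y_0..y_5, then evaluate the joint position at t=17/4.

y_0 = S_0(0) = a_0 = 4
y_1 = S_1(0) = a_1 = -2
y_2 = S_2(0) = a_2 = -1
y_3 = S_3(0) = a_3 = -5
y_4 = S_4(0) = a_4 = -1
y_5 = S_4(1) = 0
t_q=17/4 is in segment 1 (τ=9/4); S_1(τ)=-21935/30112

y_0=4 y_1=-2 y_2=-1 y_3=-5 y_4=-1 y_5=0
S(17/4) = -21935/30112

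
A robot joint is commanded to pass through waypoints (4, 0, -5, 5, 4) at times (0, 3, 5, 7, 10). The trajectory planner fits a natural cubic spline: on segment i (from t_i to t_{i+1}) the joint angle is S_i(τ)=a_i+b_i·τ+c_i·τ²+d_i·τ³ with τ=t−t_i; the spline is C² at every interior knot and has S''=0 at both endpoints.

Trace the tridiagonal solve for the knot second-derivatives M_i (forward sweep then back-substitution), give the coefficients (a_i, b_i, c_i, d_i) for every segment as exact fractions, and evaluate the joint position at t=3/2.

Δ: Δ0=-4/3, Δ1=-5/2, Δ2=5, Δ3=-1/3
row 1: diag=10, rhs=-7; c'=1/5, d'=-7/10
row 2: denom=8−2·1/5=38/5; d'=(45−2·-7/10)/(38/5)=116/19
row 3: denom=10−2·5/19=180/19; d'=(-32−2·116/19)/(180/19)=-14/3
back: M3=-14/3
back: M2=116/19−5/19·-14/3=22/3
back: M1=-7/10−1/5·22/3=-13/6
M: M0=0, M1=-13/6, M2=22/3, M3=-14/3, M4=0
seg 0: a=4, c=M0/2=0, d=(M1−M0)/(6·3)=-13/108, b=Δ0−h0·(2M0+M1)/6=-1/4
seg 1: a=0, c=M1/2=-13/12, d=(M2−M1)/(6·2)=19/24, b=Δ1−h1·(2M1+M2)/6=-7/2
seg 2: a=-5, c=M2/2=11/3, d=(M3−M2)/(6·2)=-1, b=Δ2−h2·(2M2+M3)/6=5/3
seg 3: a=5, c=M3/2=-7/3, d=(M4−M3)/(6·3)=7/27, b=Δ3−h3·(2M3+M4)/6=13/3
t_q=3/2 → seg 0, τ=3/2; S=4+-1/4·τ+0·τ²+-13/108·τ³=103/32

  seg 0: a=4 b=-1/4 c=0 d=-13/108
  seg 1: a=0 b=-7/2 c=-13/12 d=19/24
  seg 2: a=-5 b=5/3 c=11/3 d=-1
  seg 3: a=5 b=13/3 c=-7/3 d=7/27
S(3/2) = 103/32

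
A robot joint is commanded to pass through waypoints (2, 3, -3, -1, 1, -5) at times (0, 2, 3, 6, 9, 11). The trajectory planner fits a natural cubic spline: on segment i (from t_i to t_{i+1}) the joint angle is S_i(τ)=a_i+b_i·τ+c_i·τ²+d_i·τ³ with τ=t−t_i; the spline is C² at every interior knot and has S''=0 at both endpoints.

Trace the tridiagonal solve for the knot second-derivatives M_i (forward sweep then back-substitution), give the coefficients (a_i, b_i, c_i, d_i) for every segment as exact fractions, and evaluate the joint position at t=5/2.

Δ: Δ0=1/2, Δ1=-6, Δ2=2/3, Δ3=2/3, Δ4=-3
row 1: diag=6, rhs=-39; c'=1/6, d'=-13/2
row 2: denom=8−1·1/6=47/6; d'=(40−1·-13/2)/(47/6)=279/47
row 3: denom=12−3·18/47=510/47; d'=(0−3·279/47)/(510/47)=-279/170
row 4: denom=10−3·47/170=1559/170; d'=(-22−3·-279/170)/(1559/170)=-2903/1559
back: M4=-2903/1559
back: M3=-279/170−47/170·-2903/1559=-1756/1559
back: M2=279/47−18/47·-1756/1559=9927/1559
back: M1=-13/2−1/6·9927/1559=-11788/1559
M: M0=0, M1=-11788/1559, M2=9927/1559, M3=-1756/1559, M4=-2903/1559, M5=0
seg 0: a=2, c=M0/2=0, d=(M1−M0)/(6·2)=-2947/4677, b=Δ0−h0·(2M0+M1)/6=28253/9354
seg 1: a=3, c=M1/2=-5894/1559, d=(M2−M1)/(6·1)=21715/9354, b=Δ1−h1·(2M1+M2)/6=-42475/9354
seg 2: a=-3, c=M2/2=9927/3118, d=(M3−M2)/(6·3)=-11683/28062, b=Δ2−h2·(2M2+M3)/6=-24029/4677
seg 3: a=-1, c=M3/2=-878/1559, d=(M4−M3)/(6·3)=-1147/28062, b=Δ3−h3·(2M3+M4)/6=25481/9354
seg 4: a=1, c=M4/2=-2903/3118, d=(M5−M4)/(6·2)=2903/18708, b=Δ4−h4·(2M4+M5)/6=-8225/4677
t_q=5/2 → seg 1, τ=1/2; S=3+-42475/9354·τ+-5894/1559·τ²+21715/9354·τ³=1861/24944

  seg 0: a=2 b=28253/9354 c=0 d=-2947/4677
  seg 1: a=3 b=-42475/9354 c=-5894/1559 d=21715/9354
  seg 2: a=-3 b=-24029/4677 c=9927/3118 d=-11683/28062
  seg 3: a=-1 b=25481/9354 c=-878/1559 d=-1147/28062
  seg 4: a=1 b=-8225/4677 c=-2903/3118 d=2903/18708
S(5/2) = 1861/24944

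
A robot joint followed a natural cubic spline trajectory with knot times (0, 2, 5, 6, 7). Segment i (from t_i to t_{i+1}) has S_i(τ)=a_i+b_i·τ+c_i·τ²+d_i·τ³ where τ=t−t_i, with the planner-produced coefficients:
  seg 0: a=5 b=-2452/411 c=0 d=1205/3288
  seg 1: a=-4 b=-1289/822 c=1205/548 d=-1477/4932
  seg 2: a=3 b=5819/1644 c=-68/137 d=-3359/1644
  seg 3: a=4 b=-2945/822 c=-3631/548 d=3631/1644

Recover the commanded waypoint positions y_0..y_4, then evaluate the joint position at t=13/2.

y_0=5 y_1=-4 y_2=3 y_3=4 y_4=-4
S(13/2) = 3631/4384

y_0 = S_0(0) = a_0 = 5
y_1 = S_1(0) = a_1 = -4
y_2 = S_2(0) = a_2 = 3
y_3 = S_3(0) = a_3 = 4
y_4 = S_3(1) = -4
t_q=13/2 is in segment 3 (τ=1/2); S_3(τ)=3631/4384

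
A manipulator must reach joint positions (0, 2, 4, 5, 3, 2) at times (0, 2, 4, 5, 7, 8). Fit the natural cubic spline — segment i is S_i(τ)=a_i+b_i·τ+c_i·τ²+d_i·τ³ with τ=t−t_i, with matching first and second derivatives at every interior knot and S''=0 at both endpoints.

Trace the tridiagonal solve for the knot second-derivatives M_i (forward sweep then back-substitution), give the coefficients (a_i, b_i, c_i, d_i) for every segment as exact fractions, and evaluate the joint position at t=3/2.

Δ: Δ0=1, Δ1=1, Δ2=1, Δ3=-1, Δ4=-1
row 1: diag=8, rhs=0; c'=1/4, d'=0
row 2: denom=6−2·1/4=11/2; d'=(0−2·0)/(11/2)=0
row 3: denom=6−1·2/11=64/11; d'=(-12−1·0)/(64/11)=-33/16
row 4: denom=6−2·11/32=85/16; d'=(0−2·-33/16)/(85/16)=66/85
back: M4=66/85
back: M3=-33/16−11/32·66/85=-198/85
back: M2=0−2/11·-198/85=36/85
back: M1=0−1/4·36/85=-9/85
M: M0=0, M1=-9/85, M2=36/85, M3=-198/85, M4=66/85, M5=0
seg 0: a=0, c=M0/2=0, d=(M1−M0)/(6·2)=-3/340, b=Δ0−h0·(2M0+M1)/6=88/85
seg 1: a=2, c=M1/2=-9/170, d=(M2−M1)/(6·2)=3/68, b=Δ1−h1·(2M1+M2)/6=79/85
seg 2: a=4, c=M2/2=18/85, d=(M3−M2)/(6·1)=-39/85, b=Δ2−h2·(2M2+M3)/6=106/85
seg 3: a=5, c=M3/2=-99/85, d=(M4−M3)/(6·2)=22/85, b=Δ3−h3·(2M3+M4)/6=5/17
seg 4: a=3, c=M4/2=33/85, d=(M5−M4)/(6·1)=-11/85, b=Δ4−h4·(2M4+M5)/6=-107/85
t_q=3/2 → seg 0, τ=3/2; S=0+88/85·τ+0·τ²+-3/340·τ³=4143/2720

  seg 0: a=0 b=88/85 c=0 d=-3/340
  seg 1: a=2 b=79/85 c=-9/170 d=3/68
  seg 2: a=4 b=106/85 c=18/85 d=-39/85
  seg 3: a=5 b=5/17 c=-99/85 d=22/85
  seg 4: a=3 b=-107/85 c=33/85 d=-11/85
S(3/2) = 4143/2720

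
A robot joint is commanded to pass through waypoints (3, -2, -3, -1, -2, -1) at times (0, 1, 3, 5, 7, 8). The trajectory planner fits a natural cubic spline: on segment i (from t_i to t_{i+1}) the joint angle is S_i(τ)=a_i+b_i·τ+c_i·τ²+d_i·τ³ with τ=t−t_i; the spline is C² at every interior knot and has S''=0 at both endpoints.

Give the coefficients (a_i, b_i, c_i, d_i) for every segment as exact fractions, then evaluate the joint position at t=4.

Δ: Δ0=-5, Δ1=-1/2, Δ2=1, Δ3=-1/2, Δ4=1
row 1: diag=6, rhs=27; c'=1/3, d'=9/2
row 2: denom=8−2·1/3=22/3; d'=(9−2·9/2)/(22/3)=0
row 3: denom=8−2·3/11=82/11; d'=(-9−2·0)/(82/11)=-99/82
row 4: denom=6−2·11/41=224/41; d'=(9−2·-99/82)/(224/41)=117/56
back: M4=117/56
back: M3=-99/82−11/41·117/56=-99/56
back: M2=0−3/11·-99/56=27/56
back: M1=9/2−1/3·27/56=243/56
M: M0=0, M1=243/56, M2=27/56, M3=-99/56, M4=117/56, M5=0
seg 0: a=3, c=M0/2=0, d=(M1−M0)/(6·1)=81/112, b=Δ0−h0·(2M0+M1)/6=-641/112
seg 1: a=-2, c=M1/2=243/112, d=(M2−M1)/(6·2)=-9/28, b=Δ1−h1·(2M1+M2)/6=-199/56
seg 2: a=-3, c=M2/2=27/112, d=(M3−M2)/(6·2)=-3/16, b=Δ2−h2·(2M2+M3)/6=71/56
seg 3: a=-1, c=M3/2=-99/112, d=(M4−M3)/(6·2)=9/28, b=Δ3−h3·(2M3+M4)/6=-1/56
seg 4: a=-2, c=M4/2=117/112, d=(M5−M4)/(6·1)=-39/112, b=Δ4−h4·(2M4+M5)/6=17/56
t_q=4 → seg 2, τ=1; S=-3+71/56·τ+27/112·τ²+-3/16·τ³=-47/28

  seg 0: a=3 b=-641/112 c=0 d=81/112
  seg 1: a=-2 b=-199/56 c=243/112 d=-9/28
  seg 2: a=-3 b=71/56 c=27/112 d=-3/16
  seg 3: a=-1 b=-1/56 c=-99/112 d=9/28
  seg 4: a=-2 b=17/56 c=117/112 d=-39/112
S(4) = -47/28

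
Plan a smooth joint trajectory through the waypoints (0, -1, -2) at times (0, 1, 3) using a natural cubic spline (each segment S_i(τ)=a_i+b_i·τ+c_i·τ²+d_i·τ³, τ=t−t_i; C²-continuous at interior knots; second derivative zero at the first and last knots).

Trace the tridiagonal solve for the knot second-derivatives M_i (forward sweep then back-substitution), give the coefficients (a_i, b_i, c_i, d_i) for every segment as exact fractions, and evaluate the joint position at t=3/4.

Δ: Δ0=-1, Δ1=-1/2
row 1: diag=6, rhs=3; c'=1/3, d'=1/2
back: M1=1/2
M: M0=0, M1=1/2, M2=0
seg 0: a=0, c=M0/2=0, d=(M1−M0)/(6·1)=1/12, b=Δ0−h0·(2M0+M1)/6=-13/12
seg 1: a=-1, c=M1/2=1/4, d=(M2−M1)/(6·2)=-1/24, b=Δ1−h1·(2M1+M2)/6=-5/6
t_q=3/4 → seg 0, τ=3/4; S=0+-13/12·τ+0·τ²+1/12·τ³=-199/256

  seg 0: a=0 b=-13/12 c=0 d=1/12
  seg 1: a=-1 b=-5/6 c=1/4 d=-1/24
S(3/4) = -199/256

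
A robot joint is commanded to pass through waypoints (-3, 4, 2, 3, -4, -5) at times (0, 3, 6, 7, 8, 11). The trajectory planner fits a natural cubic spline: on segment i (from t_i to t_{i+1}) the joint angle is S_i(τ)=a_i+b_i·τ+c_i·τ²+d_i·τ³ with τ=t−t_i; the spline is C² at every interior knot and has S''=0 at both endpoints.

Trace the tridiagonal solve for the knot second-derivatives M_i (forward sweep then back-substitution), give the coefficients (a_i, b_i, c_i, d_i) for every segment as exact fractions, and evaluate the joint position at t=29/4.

  seg 0: a=-3 b=3110/867 c=0 d=-1087/7803
  seg 1: a=4 b=-151/867 c=-1087/867 d=2834/7803
  seg 2: a=2 b=1829/867 c=1747/867 d=-903/289
  seg 3: a=3 b=-2804/867 c=-6380/867 d=3115/867
  seg 4: a=-4 b=-2073/289 c=2965/867 d=-2965/7803
S(29/4) = 1945/1088

Δ: Δ0=7/3, Δ1=-2/3, Δ2=1, Δ3=-7, Δ4=-1/3
row 1: diag=12, rhs=-18; c'=1/4, d'=-3/2
row 2: denom=8−3·1/4=29/4; d'=(10−3·-3/2)/(29/4)=2
row 3: denom=4−1·4/29=112/29; d'=(-48−1·2)/(112/29)=-725/56
row 4: denom=8−1·29/112=867/112; d'=(40−1·-725/56)/(867/112)=5930/867
back: M4=5930/867
back: M3=-725/56−29/112·5930/867=-12760/867
back: M2=2−4/29·-12760/867=3494/867
back: M1=-3/2−1/4·3494/867=-2174/867
M: M0=0, M1=-2174/867, M2=3494/867, M3=-12760/867, M4=5930/867, M5=0
seg 0: a=-3, c=M0/2=0, d=(M1−M0)/(6·3)=-1087/7803, b=Δ0−h0·(2M0+M1)/6=3110/867
seg 1: a=4, c=M1/2=-1087/867, d=(M2−M1)/(6·3)=2834/7803, b=Δ1−h1·(2M1+M2)/6=-151/867
seg 2: a=2, c=M2/2=1747/867, d=(M3−M2)/(6·1)=-903/289, b=Δ2−h2·(2M2+M3)/6=1829/867
seg 3: a=3, c=M3/2=-6380/867, d=(M4−M3)/(6·1)=3115/867, b=Δ3−h3·(2M3+M4)/6=-2804/867
seg 4: a=-4, c=M4/2=2965/867, d=(M5−M4)/(6·3)=-2965/7803, b=Δ4−h4·(2M4+M5)/6=-2073/289
t_q=29/4 → seg 3, τ=1/4; S=3+-2804/867·τ+-6380/867·τ²+3115/867·τ³=1945/1088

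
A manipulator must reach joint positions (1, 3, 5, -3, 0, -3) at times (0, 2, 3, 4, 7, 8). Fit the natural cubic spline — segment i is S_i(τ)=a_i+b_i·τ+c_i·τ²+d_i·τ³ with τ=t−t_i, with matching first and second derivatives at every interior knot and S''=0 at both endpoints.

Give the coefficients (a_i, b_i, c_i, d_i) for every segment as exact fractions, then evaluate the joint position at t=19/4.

  seg 0: a=1 b=-475/1217 c=0 d=423/1217
  seg 1: a=3 b=4601/1217 c=2538/1217 d=-4705/1217
  seg 2: a=5 b=-4438/1217 c=-11577/1217 d=6279/1217
  seg 3: a=-3 b=-8755/1217 c=7260/1217 d=-1312/1217
  seg 4: a=0 b=-619/1217 c=-4548/1217 d=1516/1217
S(19/4) = -6687/1217

Δ: Δ0=1, Δ1=2, Δ2=-8, Δ3=1, Δ4=-3
row 1: diag=6, rhs=6; c'=1/6, d'=1
row 2: denom=4−1·1/6=23/6; d'=(-60−1·1)/(23/6)=-366/23
row 3: denom=8−1·6/23=178/23; d'=(54−1·-366/23)/(178/23)=804/89
row 4: denom=8−3·69/178=1217/178; d'=(-24−3·804/89)/(1217/178)=-9096/1217
back: M4=-9096/1217
back: M3=804/89−69/178·-9096/1217=14520/1217
back: M2=-366/23−6/23·14520/1217=-23154/1217
back: M1=1−1/6·-23154/1217=5076/1217
M: M0=0, M1=5076/1217, M2=-23154/1217, M3=14520/1217, M4=-9096/1217, M5=0
seg 0: a=1, c=M0/2=0, d=(M1−M0)/(6·2)=423/1217, b=Δ0−h0·(2M0+M1)/6=-475/1217
seg 1: a=3, c=M1/2=2538/1217, d=(M2−M1)/(6·1)=-4705/1217, b=Δ1−h1·(2M1+M2)/6=4601/1217
seg 2: a=5, c=M2/2=-11577/1217, d=(M3−M2)/(6·1)=6279/1217, b=Δ2−h2·(2M2+M3)/6=-4438/1217
seg 3: a=-3, c=M3/2=7260/1217, d=(M4−M3)/(6·3)=-1312/1217, b=Δ3−h3·(2M3+M4)/6=-8755/1217
seg 4: a=0, c=M4/2=-4548/1217, d=(M5−M4)/(6·1)=1516/1217, b=Δ4−h4·(2M4+M5)/6=-619/1217
t_q=19/4 → seg 3, τ=3/4; S=-3+-8755/1217·τ+7260/1217·τ²+-1312/1217·τ³=-6687/1217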